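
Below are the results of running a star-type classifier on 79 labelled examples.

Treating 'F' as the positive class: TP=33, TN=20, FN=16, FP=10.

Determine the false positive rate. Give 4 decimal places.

0.3333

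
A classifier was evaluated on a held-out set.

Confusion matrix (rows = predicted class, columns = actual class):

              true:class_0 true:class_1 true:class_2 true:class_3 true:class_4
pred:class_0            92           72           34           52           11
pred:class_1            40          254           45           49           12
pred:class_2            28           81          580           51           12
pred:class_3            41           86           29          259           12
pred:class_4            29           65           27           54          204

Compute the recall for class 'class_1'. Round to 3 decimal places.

0.455

Treat 'class_1' as positive and all other classes as negative.
recall = TP/(TP+FN).
class_1: TP=254, FN=72+81+86+65=304 → 254/558 = 0.4552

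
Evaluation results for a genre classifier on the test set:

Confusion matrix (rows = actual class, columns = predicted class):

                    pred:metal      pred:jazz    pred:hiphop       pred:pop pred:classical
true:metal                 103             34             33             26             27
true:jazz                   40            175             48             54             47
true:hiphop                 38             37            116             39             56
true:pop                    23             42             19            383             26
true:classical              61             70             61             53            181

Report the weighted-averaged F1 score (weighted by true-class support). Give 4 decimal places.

0.5306

Per-class F1 score (2·TP/(2·TP+FP+FN)):
  metal: TP=103, FP=40+38+23+61=162, FN=34+33+26+27=120 → 206/488 = 0.42213
  jazz: TP=175, FP=34+37+42+70=183, FN=40+48+54+47=189 → 350/722 = 0.48476
  hiphop: TP=116, FP=33+48+19+61=161, FN=38+37+39+56=170 → 232/563 = 0.41208
  pop: TP=383, FP=26+54+39+53=172, FN=23+42+19+26=110 → 766/1048 = 0.73092
  classical: TP=181, FP=27+47+56+26=156, FN=61+70+61+53=245 → 362/763 = 0.47444
Weighted-F1 score = Σ (supportᵢ/N)·F1 scoreᵢ with N=1792: (223/1792)·0.42213 + (364/1792)·0.48476 + (286/1792)·0.41208 + (493/1792)·0.73092 + (426/1792)·0.47444 = 0.5306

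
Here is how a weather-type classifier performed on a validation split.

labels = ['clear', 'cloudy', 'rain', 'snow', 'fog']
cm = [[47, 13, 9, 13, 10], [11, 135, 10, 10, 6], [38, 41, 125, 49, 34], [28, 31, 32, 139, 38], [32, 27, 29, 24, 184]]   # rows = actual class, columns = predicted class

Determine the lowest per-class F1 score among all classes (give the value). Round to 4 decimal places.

Per-class F1 score (2·TP/(2·TP+FP+FN)):
  clear: TP=47, FP=11+38+28+32=109, FN=13+9+13+10=45 → 94/248 = 0.37903
  cloudy: TP=135, FP=13+41+31+27=112, FN=11+10+10+6=37 → 270/419 = 0.64439
  rain: TP=125, FP=9+10+32+29=80, FN=38+41+49+34=162 → 250/492 = 0.50813
  snow: TP=139, FP=13+10+49+24=96, FN=28+31+32+38=129 → 278/503 = 0.55268
  fog: TP=184, FP=10+6+34+38=88, FN=32+27+29+24=112 → 368/568 = 0.64789
Lowest is class 'clear' with F1 score = 0.3790.

0.3790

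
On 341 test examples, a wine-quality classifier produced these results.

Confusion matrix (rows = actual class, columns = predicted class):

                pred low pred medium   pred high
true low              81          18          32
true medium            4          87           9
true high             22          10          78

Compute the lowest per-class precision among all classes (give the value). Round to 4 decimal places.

0.6555

Per-class precision (TP/(TP+FP)):
  low: TP=81, FP=4+22=26 → 81/107 = 0.75701
  medium: TP=87, FP=18+10=28 → 87/115 = 0.75652
  high: TP=78, FP=32+9=41 → 78/119 = 0.65546
Lowest is class 'high' with precision = 0.6555.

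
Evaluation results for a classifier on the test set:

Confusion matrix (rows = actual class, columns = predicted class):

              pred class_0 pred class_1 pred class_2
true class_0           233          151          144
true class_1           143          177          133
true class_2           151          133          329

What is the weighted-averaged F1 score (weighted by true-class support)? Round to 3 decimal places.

0.464

Per-class F1 score (2·TP/(2·TP+FP+FN)):
  class_0: TP=233, FP=143+151=294, FN=151+144=295 → 466/1055 = 0.4417
  class_1: TP=177, FP=151+133=284, FN=143+133=276 → 354/914 = 0.3873
  class_2: TP=329, FP=144+133=277, FN=151+133=284 → 658/1219 = 0.5398
Weighted-F1 score = Σ (supportᵢ/N)·F1 scoreᵢ with N=1594: (528/1594)·0.4417 + (453/1594)·0.3873 + (613/1594)·0.5398 = 0.464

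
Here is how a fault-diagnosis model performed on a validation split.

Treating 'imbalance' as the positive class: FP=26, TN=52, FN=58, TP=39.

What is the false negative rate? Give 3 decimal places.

0.598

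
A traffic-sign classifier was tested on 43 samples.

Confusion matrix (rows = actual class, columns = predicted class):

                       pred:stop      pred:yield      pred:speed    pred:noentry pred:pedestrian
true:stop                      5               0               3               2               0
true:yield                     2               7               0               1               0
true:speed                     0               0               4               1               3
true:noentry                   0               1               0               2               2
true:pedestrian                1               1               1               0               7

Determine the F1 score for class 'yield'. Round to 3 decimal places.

0.737

F1 score = 2·TP/(2·TP+FP+FN).
yield: TP=7, FP=0+0+1+1=2, FN=2+0+1+0=3 → 14/19 = 0.7368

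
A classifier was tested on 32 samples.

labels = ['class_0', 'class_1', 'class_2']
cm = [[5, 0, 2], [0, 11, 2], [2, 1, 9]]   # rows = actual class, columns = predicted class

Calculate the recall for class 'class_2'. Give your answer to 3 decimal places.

0.750

recall = TP/(TP+FN).
class_2: TP=9, FN=2+1=3 → 9/12 = 0.7500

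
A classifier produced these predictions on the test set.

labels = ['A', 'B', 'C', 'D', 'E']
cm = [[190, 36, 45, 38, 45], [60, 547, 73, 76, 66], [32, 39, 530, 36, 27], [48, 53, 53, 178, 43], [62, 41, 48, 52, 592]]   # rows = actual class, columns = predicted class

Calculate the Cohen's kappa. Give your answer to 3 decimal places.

Observed agreement pₒ = trace/N = 2037/3010 = 0.6767
Expected agreement pₑ = Σ (rowᵢ·colᵢ)/N² = (354·392 + 822·716 + 664·749 + 375·380 + 795·773)/3010² = 0.2187
κ = (pₒ − pₑ)/(1 − pₑ) = (0.6767 − 0.2187)/(1 − 0.2187) = 0.586

0.586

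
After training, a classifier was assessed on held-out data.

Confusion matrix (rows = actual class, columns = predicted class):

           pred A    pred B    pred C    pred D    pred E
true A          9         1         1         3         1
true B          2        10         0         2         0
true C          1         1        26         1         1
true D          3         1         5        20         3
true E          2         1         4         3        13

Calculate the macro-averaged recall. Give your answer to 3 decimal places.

0.674

Per-class recall (TP/(TP+FN)):
  A: TP=9, FN=1+1+3+1=6 → 9/15 = 0.6000
  B: TP=10, FN=2+0+2+0=4 → 10/14 = 0.7143
  C: TP=26, FN=1+1+1+1=4 → 26/30 = 0.8667
  D: TP=20, FN=3+1+5+3=12 → 20/32 = 0.6250
  E: TP=13, FN=2+1+4+3=10 → 13/23 = 0.5652
Macro-recall = mean = (0.6000 + 0.7143 + 0.8667 + 0.6250 + 0.5652) / 5 = 0.674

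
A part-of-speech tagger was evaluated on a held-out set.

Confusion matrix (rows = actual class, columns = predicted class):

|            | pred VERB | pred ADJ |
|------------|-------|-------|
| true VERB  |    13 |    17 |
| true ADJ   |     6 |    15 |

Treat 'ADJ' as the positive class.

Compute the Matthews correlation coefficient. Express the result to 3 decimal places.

0.150

MCC = (TP·TN − FP·FN) / √((TP+FP)(TP+FN)(TN+FP)(TN+FN))
Numerator = 15·13 − 17·6 = 93
Denominator = √(32·21·30·19) = √383040 = 618.9023
MCC = 93 / 618.9023 = 0.150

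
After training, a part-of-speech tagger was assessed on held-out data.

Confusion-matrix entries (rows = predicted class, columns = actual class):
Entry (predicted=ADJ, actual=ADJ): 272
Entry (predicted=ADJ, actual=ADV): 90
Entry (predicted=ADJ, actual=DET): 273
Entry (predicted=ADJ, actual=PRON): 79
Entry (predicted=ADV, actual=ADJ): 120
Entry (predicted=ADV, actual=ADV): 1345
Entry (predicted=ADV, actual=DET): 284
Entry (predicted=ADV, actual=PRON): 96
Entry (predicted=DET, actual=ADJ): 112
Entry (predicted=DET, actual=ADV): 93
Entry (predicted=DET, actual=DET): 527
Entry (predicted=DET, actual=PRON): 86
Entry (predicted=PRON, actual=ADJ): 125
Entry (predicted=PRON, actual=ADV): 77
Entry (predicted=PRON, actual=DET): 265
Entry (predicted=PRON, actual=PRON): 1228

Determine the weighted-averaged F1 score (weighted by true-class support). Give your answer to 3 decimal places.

Per-class F1 score (2·TP/(2·TP+FP+FN)):
  ADJ: TP=272, FP=90+273+79=442, FN=120+112+125=357 → 544/1343 = 0.4051
  ADV: TP=1345, FP=120+284+96=500, FN=90+93+77=260 → 2690/3450 = 0.7797
  DET: TP=527, FP=112+93+86=291, FN=273+284+265=822 → 1054/2167 = 0.4864
  PRON: TP=1228, FP=125+77+265=467, FN=79+96+86=261 → 2456/3184 = 0.7714
Weighted-F1 score = Σ (supportᵢ/N)·F1 scoreᵢ with N=5072: (629/5072)·0.4051 + (1605/5072)·0.7797 + (1349/5072)·0.4864 + (1489/5072)·0.7714 = 0.653

0.653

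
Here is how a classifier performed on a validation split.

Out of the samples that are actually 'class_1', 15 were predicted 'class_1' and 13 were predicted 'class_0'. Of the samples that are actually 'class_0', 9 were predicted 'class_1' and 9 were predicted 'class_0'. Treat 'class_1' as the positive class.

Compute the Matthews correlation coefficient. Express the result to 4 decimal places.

MCC = (TP·TN − FP·FN) / √((TP+FP)(TP+FN)(TN+FP)(TN+FN))
Numerator = 15·9 − 9·13 = 18
Denominator = √(24·28·18·22) = √266112 = 515.8604
MCC = 18 / 515.8604 = 0.0349

0.0349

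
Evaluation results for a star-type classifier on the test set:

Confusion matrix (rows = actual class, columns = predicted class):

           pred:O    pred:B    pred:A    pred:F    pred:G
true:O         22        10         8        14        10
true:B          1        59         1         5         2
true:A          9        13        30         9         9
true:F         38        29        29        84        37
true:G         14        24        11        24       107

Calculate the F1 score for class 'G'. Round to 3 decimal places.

0.620

One-vs-rest for 'G': TP = diagonal; FP = other classes predicted 'G'; FN = 'G' predicted as other.
F1 score = 2·TP/(2·TP+FP+FN).
G: TP=107, FP=10+2+9+37=58, FN=14+24+11+24=73 → 214/345 = 0.6203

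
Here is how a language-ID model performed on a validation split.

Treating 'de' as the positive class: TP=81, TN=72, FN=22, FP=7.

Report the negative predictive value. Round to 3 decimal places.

0.766

NPV = TN/(TN+FN) = 72/(72+22) = 0.766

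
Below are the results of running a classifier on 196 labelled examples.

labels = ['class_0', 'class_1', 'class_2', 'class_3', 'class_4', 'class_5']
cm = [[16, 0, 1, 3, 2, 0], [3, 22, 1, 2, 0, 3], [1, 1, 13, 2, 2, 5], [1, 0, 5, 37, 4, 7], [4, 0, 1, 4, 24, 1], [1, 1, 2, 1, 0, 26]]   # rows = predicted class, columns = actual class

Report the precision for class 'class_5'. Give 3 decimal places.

0.839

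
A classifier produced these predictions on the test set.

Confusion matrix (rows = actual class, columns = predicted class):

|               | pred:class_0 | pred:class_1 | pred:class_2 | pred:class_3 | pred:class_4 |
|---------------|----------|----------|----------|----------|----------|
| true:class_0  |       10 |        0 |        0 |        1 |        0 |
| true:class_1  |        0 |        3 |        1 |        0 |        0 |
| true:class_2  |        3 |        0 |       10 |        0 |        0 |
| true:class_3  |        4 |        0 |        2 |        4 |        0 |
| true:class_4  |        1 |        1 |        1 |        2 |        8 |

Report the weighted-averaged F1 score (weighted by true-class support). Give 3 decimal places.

0.683

Per-class F1 score (2·TP/(2·TP+FP+FN)):
  class_0: TP=10, FP=0+3+4+1=8, FN=0+0+1+0=1 → 20/29 = 0.6897
  class_1: TP=3, FP=0+0+0+1=1, FN=0+1+0+0=1 → 6/8 = 0.7500
  class_2: TP=10, FP=0+1+2+1=4, FN=3+0+0+0=3 → 20/27 = 0.7407
  class_3: TP=4, FP=1+0+0+2=3, FN=4+0+2+0=6 → 8/17 = 0.4706
  class_4: TP=8, FP=0+0+0+0=0, FN=1+1+1+2=5 → 16/21 = 0.7619
Weighted-F1 score = Σ (supportᵢ/N)·F1 scoreᵢ with N=51: (11/51)·0.6897 + (4/51)·0.7500 + (13/51)·0.7407 + (10/51)·0.4706 + (13/51)·0.7619 = 0.683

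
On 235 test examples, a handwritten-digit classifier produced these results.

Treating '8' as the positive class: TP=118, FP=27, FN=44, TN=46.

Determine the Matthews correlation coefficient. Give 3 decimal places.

MCC = (TP·TN − FP·FN) / √((TP+FP)(TP+FN)(TN+FP)(TN+FN))
Numerator = 118·46 − 27·44 = 4240
Denominator = √(145·162·73·90) = √154329300 = 12422.9344
MCC = 4240 / 12422.9344 = 0.341

0.341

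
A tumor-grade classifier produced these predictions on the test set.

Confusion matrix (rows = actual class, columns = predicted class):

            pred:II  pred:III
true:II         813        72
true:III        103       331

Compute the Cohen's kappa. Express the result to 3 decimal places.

0.694

Observed agreement pₒ = trace/N = 1144/1319 = 0.8673
Expected agreement pₑ = Σ (rowᵢ·colᵢ)/N² = (885·916 + 434·403)/1319² = 0.5665
κ = (pₒ − pₑ)/(1 − pₑ) = (0.8673 − 0.5665)/(1 − 0.5665) = 0.694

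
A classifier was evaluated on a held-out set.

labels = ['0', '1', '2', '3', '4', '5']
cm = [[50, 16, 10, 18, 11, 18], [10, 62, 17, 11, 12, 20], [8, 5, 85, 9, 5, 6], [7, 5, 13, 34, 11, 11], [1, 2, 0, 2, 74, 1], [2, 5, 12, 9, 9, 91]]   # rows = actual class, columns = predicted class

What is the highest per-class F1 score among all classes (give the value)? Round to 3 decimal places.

0.733

Per-class F1 score (2·TP/(2·TP+FP+FN)):
  0: TP=50, FP=10+8+7+1+2=28, FN=16+10+18+11+18=73 → 100/201 = 0.4975
  1: TP=62, FP=16+5+5+2+5=33, FN=10+17+11+12+20=70 → 124/227 = 0.5463
  2: TP=85, FP=10+17+13+0+12=52, FN=8+5+9+5+6=33 → 170/255 = 0.6667
  3: TP=34, FP=18+11+9+2+9=49, FN=7+5+13+11+11=47 → 68/164 = 0.4146
  4: TP=74, FP=11+12+5+11+9=48, FN=1+2+0+2+1=6 → 148/202 = 0.7327
  5: TP=91, FP=18+20+6+11+1=56, FN=2+5+12+9+9=37 → 182/275 = 0.6618
Highest is class '4' with F1 score = 0.733.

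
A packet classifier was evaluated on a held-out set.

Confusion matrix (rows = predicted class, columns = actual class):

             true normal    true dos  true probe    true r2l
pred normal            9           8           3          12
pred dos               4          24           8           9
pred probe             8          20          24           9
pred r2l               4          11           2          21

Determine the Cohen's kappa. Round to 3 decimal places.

0.255

Observed agreement pₒ = trace/N = 78/176 = 0.4432
Expected agreement pₑ = Σ (rowᵢ·colᵢ)/N² = (25·32 + 63·45 + 37·61 + 51·38)/176² = 0.2528
κ = (pₒ − pₑ)/(1 − pₑ) = (0.4432 − 0.2528)/(1 − 0.2528) = 0.255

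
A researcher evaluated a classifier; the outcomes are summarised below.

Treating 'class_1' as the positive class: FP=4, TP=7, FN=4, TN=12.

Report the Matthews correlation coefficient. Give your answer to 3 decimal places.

0.386

MCC = (TP·TN − FP·FN) / √((TP+FP)(TP+FN)(TN+FP)(TN+FN))
Numerator = 7·12 − 4·4 = 68
Denominator = √(11·11·16·16) = √30976 = 176.0000
MCC = 68 / 176.0000 = 0.386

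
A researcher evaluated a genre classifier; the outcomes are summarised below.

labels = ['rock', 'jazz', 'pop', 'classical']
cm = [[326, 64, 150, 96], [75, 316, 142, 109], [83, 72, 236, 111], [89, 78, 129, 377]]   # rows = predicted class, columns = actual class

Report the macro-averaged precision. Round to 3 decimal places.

0.509

Per-class precision (TP/(TP+FP)):
  rock: TP=326, FP=64+150+96=310 → 326/636 = 0.5126
  jazz: TP=316, FP=75+142+109=326 → 316/642 = 0.4922
  pop: TP=236, FP=83+72+111=266 → 236/502 = 0.4701
  classical: TP=377, FP=89+78+129=296 → 377/673 = 0.5602
Macro-precision = mean = (0.5126 + 0.4922 + 0.4701 + 0.5602) / 4 = 0.509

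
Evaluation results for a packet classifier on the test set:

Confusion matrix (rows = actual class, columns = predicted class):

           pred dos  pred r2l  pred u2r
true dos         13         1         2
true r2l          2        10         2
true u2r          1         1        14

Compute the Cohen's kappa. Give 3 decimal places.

0.705

Observed agreement pₒ = trace/N = 37/46 = 0.8043
Expected agreement pₑ = Σ (rowᵢ·colᵢ)/N² = (16·16 + 14·12 + 16·18)/46² = 0.3365
κ = (pₒ − pₑ)/(1 − pₑ) = (0.8043 − 0.3365)/(1 − 0.3365) = 0.705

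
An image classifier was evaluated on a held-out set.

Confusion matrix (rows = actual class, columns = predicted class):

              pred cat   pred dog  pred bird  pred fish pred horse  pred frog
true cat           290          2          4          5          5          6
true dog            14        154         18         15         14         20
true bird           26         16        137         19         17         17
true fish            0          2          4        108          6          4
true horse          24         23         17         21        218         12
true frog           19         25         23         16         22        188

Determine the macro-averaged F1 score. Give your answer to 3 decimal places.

0.713

Per-class F1 score (2·TP/(2·TP+FP+FN)):
  cat: TP=290, FP=14+26+0+24+19=83, FN=2+4+5+5+6=22 → 580/685 = 0.8467
  dog: TP=154, FP=2+16+2+23+25=68, FN=14+18+15+14+20=81 → 308/457 = 0.6740
  bird: TP=137, FP=4+18+4+17+23=66, FN=26+16+19+17+17=95 → 274/435 = 0.6299
  fish: TP=108, FP=5+15+19+21+16=76, FN=0+2+4+6+4=16 → 216/308 = 0.7013
  horse: TP=218, FP=5+14+17+6+22=64, FN=24+23+17+21+12=97 → 436/597 = 0.7303
  frog: TP=188, FP=6+20+17+4+12=59, FN=19+25+23+16+22=105 → 376/540 = 0.6963
Macro-F1 score = mean = (0.8467 + 0.6740 + 0.6299 + 0.7013 + 0.7303 + 0.6963) / 6 = 0.713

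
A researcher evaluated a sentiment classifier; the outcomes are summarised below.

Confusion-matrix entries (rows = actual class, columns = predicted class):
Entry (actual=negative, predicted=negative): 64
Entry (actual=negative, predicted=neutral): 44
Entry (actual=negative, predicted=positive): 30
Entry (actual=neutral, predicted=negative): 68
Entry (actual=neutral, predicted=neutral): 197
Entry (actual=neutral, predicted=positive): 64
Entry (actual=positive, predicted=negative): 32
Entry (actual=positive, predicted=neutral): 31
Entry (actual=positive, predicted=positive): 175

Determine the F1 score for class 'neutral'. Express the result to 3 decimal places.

Take TP from the diagonal, FP from the rest of the 'neutral' prediction marginal, FN from the rest of the 'neutral' actual marginal.
F1 score = 2·TP/(2·TP+FP+FN).
neutral: TP=197, FP=44+31=75, FN=68+64=132 → 394/601 = 0.6556

0.656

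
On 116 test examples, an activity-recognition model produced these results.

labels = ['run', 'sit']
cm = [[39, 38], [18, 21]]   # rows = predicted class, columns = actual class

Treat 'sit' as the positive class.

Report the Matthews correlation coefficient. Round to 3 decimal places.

0.042

MCC = (TP·TN − FP·FN) / √((TP+FP)(TP+FN)(TN+FP)(TN+FN))
Numerator = 21·39 − 18·38 = 135
Denominator = √(39·59·57·77) = √10099089 = 3177.9064
MCC = 135 / 3177.9064 = 0.042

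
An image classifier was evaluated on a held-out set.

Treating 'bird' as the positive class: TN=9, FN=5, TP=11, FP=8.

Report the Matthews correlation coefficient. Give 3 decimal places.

0.219

MCC = (TP·TN − FP·FN) / √((TP+FP)(TP+FN)(TN+FP)(TN+FN))
Numerator = 11·9 − 8·5 = 59
Denominator = √(19·16·17·14) = √72352 = 268.9833
MCC = 59 / 268.9833 = 0.219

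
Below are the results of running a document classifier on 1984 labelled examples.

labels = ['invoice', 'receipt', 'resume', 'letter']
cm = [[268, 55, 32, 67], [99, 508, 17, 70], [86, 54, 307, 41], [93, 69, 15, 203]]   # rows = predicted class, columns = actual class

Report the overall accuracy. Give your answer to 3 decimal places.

Accuracy = trace / total = (268+508+307+203=1286) / 1984 = 1286/1984 = 0.648

0.648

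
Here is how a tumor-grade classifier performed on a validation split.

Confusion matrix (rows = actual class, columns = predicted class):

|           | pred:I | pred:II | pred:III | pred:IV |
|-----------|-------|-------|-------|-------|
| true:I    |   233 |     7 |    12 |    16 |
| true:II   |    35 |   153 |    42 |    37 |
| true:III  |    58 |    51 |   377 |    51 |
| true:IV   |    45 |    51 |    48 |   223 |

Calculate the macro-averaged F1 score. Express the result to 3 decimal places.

0.673

Per-class F1 score (2·TP/(2·TP+FP+FN)):
  I: TP=233, FP=35+58+45=138, FN=7+12+16=35 → 466/639 = 0.7293
  II: TP=153, FP=7+51+51=109, FN=35+42+37=114 → 306/529 = 0.5784
  III: TP=377, FP=12+42+48=102, FN=58+51+51=160 → 754/1016 = 0.7421
  IV: TP=223, FP=16+37+51=104, FN=45+51+48=144 → 446/694 = 0.6427
Macro-F1 score = mean = (0.7293 + 0.5784 + 0.7421 + 0.6427) / 4 = 0.673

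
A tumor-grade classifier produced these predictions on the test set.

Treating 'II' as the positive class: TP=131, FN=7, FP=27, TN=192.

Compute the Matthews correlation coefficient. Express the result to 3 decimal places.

MCC = (TP·TN − FP·FN) / √((TP+FP)(TP+FN)(TN+FP)(TN+FN))
Numerator = 131·192 − 27·7 = 24963
Denominator = √(158·138·219·199) = √950240124 = 30825.9651
MCC = 24963 / 30825.9651 = 0.810

0.810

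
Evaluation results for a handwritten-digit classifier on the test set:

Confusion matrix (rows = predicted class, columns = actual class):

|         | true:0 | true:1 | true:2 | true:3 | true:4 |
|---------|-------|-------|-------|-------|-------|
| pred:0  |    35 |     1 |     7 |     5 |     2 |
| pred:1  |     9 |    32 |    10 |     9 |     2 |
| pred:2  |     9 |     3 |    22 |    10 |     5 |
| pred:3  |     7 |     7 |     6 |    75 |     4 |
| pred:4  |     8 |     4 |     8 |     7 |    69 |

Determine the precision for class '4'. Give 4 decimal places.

0.7188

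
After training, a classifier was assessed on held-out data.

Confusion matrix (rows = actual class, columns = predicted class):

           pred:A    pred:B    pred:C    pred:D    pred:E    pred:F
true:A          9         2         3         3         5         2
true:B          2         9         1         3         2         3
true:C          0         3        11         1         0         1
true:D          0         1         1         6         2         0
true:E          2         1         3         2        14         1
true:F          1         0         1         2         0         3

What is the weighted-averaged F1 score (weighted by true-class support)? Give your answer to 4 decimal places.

Per-class F1 score (2·TP/(2·TP+FP+FN)):
  A: TP=9, FP=2+0+0+2+1=5, FN=2+3+3+5+2=15 → 18/38 = 0.47368
  B: TP=9, FP=2+3+1+1+0=7, FN=2+1+3+2+3=11 → 18/36 = 0.50000
  C: TP=11, FP=3+1+1+3+1=9, FN=0+3+1+0+1=5 → 22/36 = 0.61111
  D: TP=6, FP=3+3+1+2+2=11, FN=0+1+1+2+0=4 → 12/27 = 0.44444
  E: TP=14, FP=5+2+0+2+0=9, FN=2+1+3+2+1=9 → 28/46 = 0.60870
  F: TP=3, FP=2+3+1+0+1=7, FN=1+0+1+2+0=4 → 6/17 = 0.35294
Weighted-F1 score = Σ (supportᵢ/N)·F1 scoreᵢ with N=100: (24/100)·0.47368 + (20/100)·0.50000 + (16/100)·0.61111 + (10/100)·0.44444 + (23/100)·0.60870 + (7/100)·0.35294 = 0.5206

0.5206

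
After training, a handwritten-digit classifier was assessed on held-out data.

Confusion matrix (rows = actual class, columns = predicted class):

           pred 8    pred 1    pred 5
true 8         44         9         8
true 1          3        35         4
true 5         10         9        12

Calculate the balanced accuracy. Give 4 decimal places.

Balanced accuracy = mean of per-class recall.
  8: recall = 44/61 = 0.72131
  1: recall = 35/42 = 0.83333
  5: recall = 12/31 = 0.38710
Mean = (0.72131 + 0.83333 + 0.38710) / 3 = 0.6472

0.6472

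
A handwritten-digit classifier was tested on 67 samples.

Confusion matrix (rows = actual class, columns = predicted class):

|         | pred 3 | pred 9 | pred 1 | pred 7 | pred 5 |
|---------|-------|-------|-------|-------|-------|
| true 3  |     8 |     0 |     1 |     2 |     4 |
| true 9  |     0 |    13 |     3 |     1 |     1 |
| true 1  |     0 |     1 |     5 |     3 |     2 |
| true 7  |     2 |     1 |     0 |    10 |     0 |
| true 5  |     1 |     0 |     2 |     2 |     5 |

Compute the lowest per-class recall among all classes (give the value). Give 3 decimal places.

Per-class recall (TP/(TP+FN)):
  3: TP=8, FN=0+1+2+4=7 → 8/15 = 0.5333
  9: TP=13, FN=0+3+1+1=5 → 13/18 = 0.7222
  1: TP=5, FN=0+1+3+2=6 → 5/11 = 0.4545
  7: TP=10, FN=2+1+0+0=3 → 10/13 = 0.7692
  5: TP=5, FN=1+0+2+2=5 → 5/10 = 0.5000
Lowest is class '1' with recall = 0.455.

0.455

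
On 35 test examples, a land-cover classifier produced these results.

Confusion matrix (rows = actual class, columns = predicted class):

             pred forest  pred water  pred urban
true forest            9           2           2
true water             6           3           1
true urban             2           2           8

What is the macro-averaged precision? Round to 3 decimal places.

0.562

Per-class precision (TP/(TP+FP)):
  forest: TP=9, FP=6+2=8 → 9/17 = 0.5294
  water: TP=3, FP=2+2=4 → 3/7 = 0.4286
  urban: TP=8, FP=2+1=3 → 8/11 = 0.7273
Macro-precision = mean = (0.5294 + 0.4286 + 0.7273) / 3 = 0.562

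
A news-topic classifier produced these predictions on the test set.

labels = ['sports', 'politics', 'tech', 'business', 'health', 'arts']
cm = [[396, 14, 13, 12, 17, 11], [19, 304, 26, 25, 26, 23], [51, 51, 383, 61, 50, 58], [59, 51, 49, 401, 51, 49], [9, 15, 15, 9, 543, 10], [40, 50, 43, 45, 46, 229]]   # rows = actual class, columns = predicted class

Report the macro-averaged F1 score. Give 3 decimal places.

Per-class F1 score (2·TP/(2·TP+FP+FN)):
  sports: TP=396, FP=19+51+59+9+40=178, FN=14+13+12+17+11=67 → 792/1037 = 0.7637
  politics: TP=304, FP=14+51+51+15+50=181, FN=19+26+25+26+23=119 → 608/908 = 0.6696
  tech: TP=383, FP=13+26+49+15+43=146, FN=51+51+61+50+58=271 → 766/1183 = 0.6475
  business: TP=401, FP=12+25+61+9+45=152, FN=59+51+49+51+49=259 → 802/1213 = 0.6612
  health: TP=543, FP=17+26+50+51+46=190, FN=9+15+15+9+10=58 → 1086/1334 = 0.8141
  arts: TP=229, FP=11+23+58+49+10=151, FN=40+50+43+45+46=224 → 458/833 = 0.5498
Macro-F1 score = mean = (0.7637 + 0.6696 + 0.6475 + 0.6612 + 0.8141 + 0.5498) / 6 = 0.684

0.684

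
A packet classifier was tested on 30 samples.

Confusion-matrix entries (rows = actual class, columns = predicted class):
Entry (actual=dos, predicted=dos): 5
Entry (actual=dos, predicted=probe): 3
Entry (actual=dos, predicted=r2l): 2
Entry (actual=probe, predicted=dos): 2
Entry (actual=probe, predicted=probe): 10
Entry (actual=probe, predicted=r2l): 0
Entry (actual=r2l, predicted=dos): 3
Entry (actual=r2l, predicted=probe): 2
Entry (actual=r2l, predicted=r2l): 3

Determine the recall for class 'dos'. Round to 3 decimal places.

0.500

Take TP from the diagonal, FP from the rest of the 'dos' prediction marginal, FN from the rest of the 'dos' actual marginal.
recall = TP/(TP+FN).
dos: TP=5, FN=3+2=5 → 5/10 = 0.5000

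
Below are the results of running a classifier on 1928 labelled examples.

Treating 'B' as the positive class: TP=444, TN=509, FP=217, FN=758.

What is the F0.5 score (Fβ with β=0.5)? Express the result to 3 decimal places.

0.577

Fβ = (1+β²)·TP / ((1+β²)·TP + β²·FN + FP), with β²=1/4
= 1.25·444 / (1.25·444 + 0.25·758 + 217) = 0.577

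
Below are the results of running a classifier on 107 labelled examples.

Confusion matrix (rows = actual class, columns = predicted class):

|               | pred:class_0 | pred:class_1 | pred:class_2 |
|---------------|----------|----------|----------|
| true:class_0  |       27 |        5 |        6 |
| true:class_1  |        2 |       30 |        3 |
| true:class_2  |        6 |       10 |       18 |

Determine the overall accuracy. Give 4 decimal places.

Accuracy = trace / total = (27+30+18=75) / 107 = 75/107 = 0.7009

0.7009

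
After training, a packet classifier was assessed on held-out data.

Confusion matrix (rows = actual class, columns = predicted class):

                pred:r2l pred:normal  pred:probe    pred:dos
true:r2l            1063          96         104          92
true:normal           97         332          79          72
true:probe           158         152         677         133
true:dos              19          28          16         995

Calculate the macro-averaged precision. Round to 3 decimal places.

0.721

Per-class precision (TP/(TP+FP)):
  r2l: TP=1063, FP=97+158+19=274 → 1063/1337 = 0.7951
  normal: TP=332, FP=96+152+28=276 → 332/608 = 0.5461
  probe: TP=677, FP=104+79+16=199 → 677/876 = 0.7728
  dos: TP=995, FP=92+72+133=297 → 995/1292 = 0.7701
Macro-precision = mean = (0.7951 + 0.5461 + 0.7728 + 0.7701) / 4 = 0.721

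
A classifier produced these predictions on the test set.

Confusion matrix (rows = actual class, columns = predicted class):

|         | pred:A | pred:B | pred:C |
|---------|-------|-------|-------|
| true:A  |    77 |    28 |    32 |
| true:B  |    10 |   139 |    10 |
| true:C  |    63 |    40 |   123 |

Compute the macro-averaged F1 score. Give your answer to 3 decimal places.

0.642

Per-class F1 score (2·TP/(2·TP+FP+FN)):
  A: TP=77, FP=10+63=73, FN=28+32=60 → 154/287 = 0.5366
  B: TP=139, FP=28+40=68, FN=10+10=20 → 278/366 = 0.7596
  C: TP=123, FP=32+10=42, FN=63+40=103 → 246/391 = 0.6292
Macro-F1 score = mean = (0.5366 + 0.7596 + 0.6292) / 3 = 0.642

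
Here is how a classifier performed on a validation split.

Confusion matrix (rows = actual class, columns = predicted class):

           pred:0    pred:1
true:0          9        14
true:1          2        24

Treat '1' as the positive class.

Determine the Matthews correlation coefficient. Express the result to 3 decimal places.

MCC = (TP·TN − FP·FN) / √((TP+FP)(TP+FN)(TN+FP)(TN+FN))
Numerator = 24·9 − 14·2 = 188
Denominator = √(38·26·23·11) = √249964 = 499.9640
MCC = 188 / 499.9640 = 0.376

0.376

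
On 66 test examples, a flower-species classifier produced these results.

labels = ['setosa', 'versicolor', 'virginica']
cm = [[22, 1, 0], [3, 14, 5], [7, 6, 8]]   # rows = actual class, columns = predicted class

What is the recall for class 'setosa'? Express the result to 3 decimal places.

recall = TP/(TP+FN).
setosa: TP=22, FN=1+0=1 → 22/23 = 0.9565

0.957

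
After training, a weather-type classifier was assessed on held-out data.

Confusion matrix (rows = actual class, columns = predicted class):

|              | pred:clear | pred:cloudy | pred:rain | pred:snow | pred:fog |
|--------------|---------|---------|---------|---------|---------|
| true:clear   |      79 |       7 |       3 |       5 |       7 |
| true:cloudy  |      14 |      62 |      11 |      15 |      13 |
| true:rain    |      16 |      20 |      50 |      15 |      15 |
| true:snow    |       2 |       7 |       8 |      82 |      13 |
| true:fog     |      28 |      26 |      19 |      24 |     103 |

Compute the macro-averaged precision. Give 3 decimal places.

0.578

Per-class precision (TP/(TP+FP)):
  clear: TP=79, FP=14+16+2+28=60 → 79/139 = 0.5683
  cloudy: TP=62, FP=7+20+7+26=60 → 62/122 = 0.5082
  rain: TP=50, FP=3+11+8+19=41 → 50/91 = 0.5495
  snow: TP=82, FP=5+15+15+24=59 → 82/141 = 0.5816
  fog: TP=103, FP=7+13+15+13=48 → 103/151 = 0.6821
Macro-precision = mean = (0.5683 + 0.5082 + 0.5495 + 0.5816 + 0.6821) / 5 = 0.578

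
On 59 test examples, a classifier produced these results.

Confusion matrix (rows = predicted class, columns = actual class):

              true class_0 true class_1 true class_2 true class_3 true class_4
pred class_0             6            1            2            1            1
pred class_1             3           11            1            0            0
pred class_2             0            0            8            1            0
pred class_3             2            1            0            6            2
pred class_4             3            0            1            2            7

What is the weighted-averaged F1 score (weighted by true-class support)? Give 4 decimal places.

Per-class F1 score (2·TP/(2·TP+FP+FN)):
  class_0: TP=6, FP=1+2+1+1=5, FN=3+0+2+3=8 → 12/25 = 0.48000
  class_1: TP=11, FP=3+1+0+0=4, FN=1+0+1+0=2 → 22/28 = 0.78571
  class_2: TP=8, FP=0+0+1+0=1, FN=2+1+0+1=4 → 16/21 = 0.76190
  class_3: TP=6, FP=2+1+0+2=5, FN=1+0+1+2=4 → 12/21 = 0.57143
  class_4: TP=7, FP=3+0+1+2=6, FN=1+0+0+2=3 → 14/23 = 0.60870
Weighted-F1 score = Σ (supportᵢ/N)·F1 scoreᵢ with N=59: (14/59)·0.48000 + (13/59)·0.78571 + (12/59)·0.76190 + (10/59)·0.57143 + (10/59)·0.60870 = 0.6420

0.6420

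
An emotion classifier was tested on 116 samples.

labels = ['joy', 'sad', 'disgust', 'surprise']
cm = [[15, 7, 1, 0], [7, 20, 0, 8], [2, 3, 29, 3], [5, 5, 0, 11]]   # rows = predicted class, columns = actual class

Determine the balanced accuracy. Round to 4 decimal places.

Balanced accuracy = mean of per-class recall.
  joy: recall = 15/29 = 0.51724
  sad: recall = 20/35 = 0.57143
  disgust: recall = 29/30 = 0.96667
  surprise: recall = 11/22 = 0.50000
Mean = (0.51724 + 0.57143 + 0.96667 + 0.50000) / 4 = 0.6388

0.6388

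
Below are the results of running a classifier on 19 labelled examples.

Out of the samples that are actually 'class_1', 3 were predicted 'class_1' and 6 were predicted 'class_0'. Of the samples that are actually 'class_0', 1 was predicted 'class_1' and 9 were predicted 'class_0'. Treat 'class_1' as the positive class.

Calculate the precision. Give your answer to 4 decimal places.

0.7500

Precision = TP/(TP+FP) = 3/(3+1) = 3/4 = 0.7500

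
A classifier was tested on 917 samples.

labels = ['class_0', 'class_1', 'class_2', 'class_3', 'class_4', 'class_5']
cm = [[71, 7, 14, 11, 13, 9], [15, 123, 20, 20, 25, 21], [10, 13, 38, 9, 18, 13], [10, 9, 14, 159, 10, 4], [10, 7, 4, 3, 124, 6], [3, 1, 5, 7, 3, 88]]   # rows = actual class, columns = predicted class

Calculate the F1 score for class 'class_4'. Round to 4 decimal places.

Take TP from the diagonal, FP from the rest of the 'class_4' prediction marginal, FN from the rest of the 'class_4' actual marginal.
F1 score = 2·TP/(2·TP+FP+FN).
class_4: TP=124, FP=13+25+18+10+3=69, FN=10+7+4+3+6=30 → 248/347 = 0.71470

0.7147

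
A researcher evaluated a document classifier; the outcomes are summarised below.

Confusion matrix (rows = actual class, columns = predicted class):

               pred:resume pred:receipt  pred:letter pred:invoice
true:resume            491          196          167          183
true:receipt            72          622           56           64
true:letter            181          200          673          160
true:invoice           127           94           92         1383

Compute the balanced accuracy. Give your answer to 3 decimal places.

Balanced accuracy = mean of per-class recall.
  resume: recall = 491/1037 = 0.4735
  receipt: recall = 622/814 = 0.7641
  letter: recall = 673/1214 = 0.5544
  invoice: recall = 1383/1696 = 0.8154
Mean = (0.4735 + 0.7641 + 0.5544 + 0.8154) / 4 = 0.652

0.652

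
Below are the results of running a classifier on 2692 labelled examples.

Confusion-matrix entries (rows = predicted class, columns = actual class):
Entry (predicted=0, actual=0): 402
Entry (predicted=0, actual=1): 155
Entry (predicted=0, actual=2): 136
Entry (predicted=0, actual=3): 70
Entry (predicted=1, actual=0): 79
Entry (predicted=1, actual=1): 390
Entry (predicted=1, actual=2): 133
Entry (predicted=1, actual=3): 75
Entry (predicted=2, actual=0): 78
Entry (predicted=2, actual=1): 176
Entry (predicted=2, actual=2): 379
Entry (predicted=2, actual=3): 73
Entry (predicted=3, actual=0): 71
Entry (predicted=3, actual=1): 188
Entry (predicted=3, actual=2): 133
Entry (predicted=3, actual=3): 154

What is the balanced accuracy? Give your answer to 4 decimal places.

0.4916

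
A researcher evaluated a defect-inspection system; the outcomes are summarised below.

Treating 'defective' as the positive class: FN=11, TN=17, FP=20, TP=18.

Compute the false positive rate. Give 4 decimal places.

FPR = FP/(FP+TN) = 20/(20+17) = 0.5405

0.5405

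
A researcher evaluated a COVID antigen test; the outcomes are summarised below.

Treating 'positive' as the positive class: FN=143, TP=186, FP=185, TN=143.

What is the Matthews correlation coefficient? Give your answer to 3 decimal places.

0.001

MCC = (TP·TN − FP·FN) / √((TP+FP)(TP+FN)(TN+FP)(TN+FN))
Numerator = 186·143 − 185·143 = 143
Denominator = √(371·329·328·286) = √11450110672 = 107005.1899
MCC = 143 / 107005.1899 = 0.001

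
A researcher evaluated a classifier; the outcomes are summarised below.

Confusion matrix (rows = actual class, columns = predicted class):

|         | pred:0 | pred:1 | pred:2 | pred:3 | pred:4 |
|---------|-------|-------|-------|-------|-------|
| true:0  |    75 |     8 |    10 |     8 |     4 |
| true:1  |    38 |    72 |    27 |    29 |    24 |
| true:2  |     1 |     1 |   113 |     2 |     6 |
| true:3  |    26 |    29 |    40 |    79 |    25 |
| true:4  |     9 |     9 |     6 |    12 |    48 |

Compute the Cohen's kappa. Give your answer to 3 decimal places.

0.442

Observed agreement pₒ = trace/N = 387/701 = 0.5521
Expected agreement pₑ = Σ (rowᵢ·colᵢ)/N² = (105·149 + 190·119 + 123·196 + 199·130 + 84·107)/701² = 0.1978
κ = (pₒ − pₑ)/(1 − pₑ) = (0.5521 − 0.1978)/(1 − 0.1978) = 0.442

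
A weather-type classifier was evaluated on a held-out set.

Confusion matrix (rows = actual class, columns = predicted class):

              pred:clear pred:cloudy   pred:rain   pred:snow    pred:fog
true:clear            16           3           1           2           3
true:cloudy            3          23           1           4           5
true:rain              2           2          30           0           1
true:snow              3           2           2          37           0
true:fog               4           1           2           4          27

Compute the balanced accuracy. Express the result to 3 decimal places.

Balanced accuracy = mean of per-class recall.
  clear: recall = 16/25 = 0.6400
  cloudy: recall = 23/36 = 0.6389
  rain: recall = 30/35 = 0.8571
  snow: recall = 37/44 = 0.8409
  fog: recall = 27/38 = 0.7105
Mean = (0.6400 + 0.6389 + 0.8571 + 0.8409 + 0.7105) / 5 = 0.737

0.737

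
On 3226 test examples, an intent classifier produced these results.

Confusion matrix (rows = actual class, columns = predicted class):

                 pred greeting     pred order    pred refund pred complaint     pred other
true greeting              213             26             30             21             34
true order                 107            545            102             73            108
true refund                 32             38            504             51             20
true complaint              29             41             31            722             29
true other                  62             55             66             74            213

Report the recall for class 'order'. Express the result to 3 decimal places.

0.583

Take TP from the diagonal, FP from the rest of the 'order' prediction marginal, FN from the rest of the 'order' actual marginal.
recall = TP/(TP+FN).
order: TP=545, FN=107+102+73+108=390 → 545/935 = 0.5829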